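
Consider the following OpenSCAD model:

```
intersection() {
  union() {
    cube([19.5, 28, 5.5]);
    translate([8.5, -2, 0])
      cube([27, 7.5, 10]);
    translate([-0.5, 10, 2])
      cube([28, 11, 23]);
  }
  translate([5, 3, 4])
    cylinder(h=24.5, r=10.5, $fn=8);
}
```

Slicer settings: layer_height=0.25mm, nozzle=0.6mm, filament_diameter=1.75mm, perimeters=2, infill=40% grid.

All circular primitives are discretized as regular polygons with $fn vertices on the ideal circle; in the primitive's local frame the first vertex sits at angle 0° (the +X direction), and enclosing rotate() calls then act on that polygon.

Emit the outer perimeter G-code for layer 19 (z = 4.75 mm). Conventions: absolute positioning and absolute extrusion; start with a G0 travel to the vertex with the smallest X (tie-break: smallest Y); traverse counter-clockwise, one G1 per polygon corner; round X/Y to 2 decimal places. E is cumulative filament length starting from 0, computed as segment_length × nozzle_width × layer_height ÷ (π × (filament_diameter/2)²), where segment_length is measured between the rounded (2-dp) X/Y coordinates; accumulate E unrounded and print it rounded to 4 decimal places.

At z = 4.75 mm: the cube is present — its section is the full 19.5×28 rectangle; the cube at (8.5, -2) is present — its section is the full 27×7.5 rectangle; the cube at (-0.5, 10) is present — its section is the full 28×11 rectangle; Taking the union: the regions partially overlap (shared area 275.00 mm²), so overlapping operands fuse into one piece — 1 connected region; the cylinder at (5, 3): section is a regular 8-gon, circumradius r=10.5; After intersecting: the r=10.5 cylinder at (5, 3) partially overlaps that combined region; clipping to the common part keeps 181.27 mm² — 1 connected region. The outline is a single polygon with 10 vertices. Extrusion per mm of travel: 0.6 × 0.25 / (π × 0.875²) = 0.062363. Accumulating E over each segment gives final E = 3.4040.

G0 X-0.50 Y10.00 Z4.75
G1 X0.00 Y10.00 E0.0312
G1 X0.00 Y0.00 E0.6548
G1 X8.50 Y0.00 E1.1849
G1 X8.50 Y-2.00 E1.3096
G1 X13.43 Y-2.00 E1.6171
G1 X15.50 Y3.00 E1.9545
G1 X12.42 Y10.42 E2.4556
G1 X5.00 Y13.50 E2.9566
G1 X-0.50 Y11.22 E3.3279
G1 X-0.50 Y10.00 E3.4040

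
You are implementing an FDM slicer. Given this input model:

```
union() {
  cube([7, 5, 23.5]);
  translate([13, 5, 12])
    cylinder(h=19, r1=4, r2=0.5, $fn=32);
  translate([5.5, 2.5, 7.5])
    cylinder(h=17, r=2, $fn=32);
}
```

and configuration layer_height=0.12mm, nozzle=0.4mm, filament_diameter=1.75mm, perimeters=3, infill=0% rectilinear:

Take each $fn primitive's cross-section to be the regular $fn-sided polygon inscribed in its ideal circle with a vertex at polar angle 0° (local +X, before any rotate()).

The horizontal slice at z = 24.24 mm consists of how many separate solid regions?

2

At z = 24.24 mm: the cube is not intersected at this z (z outside [0, 23.5]); the cone at (13, 5) contributes a regular 32-gon of circumradius 1.745 (interpolated between r1=4 and r2=0.5 at t=0.644); the r=2 cylinder at (5.5, 2.5) gives a regular 32-gon of circumradius 2 (constant along its height); Taking the union: the 2 present regions are separate (no shared area or edge), so areas and boundary lengths simply add and each stays a separate island — 2 connected regions. The result has 2 disconnected regions.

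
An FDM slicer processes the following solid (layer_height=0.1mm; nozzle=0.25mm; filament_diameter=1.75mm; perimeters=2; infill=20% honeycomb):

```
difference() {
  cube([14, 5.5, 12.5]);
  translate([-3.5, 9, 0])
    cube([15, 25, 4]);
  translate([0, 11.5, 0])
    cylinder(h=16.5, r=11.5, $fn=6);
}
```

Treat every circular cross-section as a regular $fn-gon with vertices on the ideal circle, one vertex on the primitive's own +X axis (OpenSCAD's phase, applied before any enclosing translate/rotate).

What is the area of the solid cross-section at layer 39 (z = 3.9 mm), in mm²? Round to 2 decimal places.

49.71 mm²

At z = 3.9 mm: the cube is present — its section is the full 14×5.5 rectangle (area 77.00 mm²); the 15×25 cube at (-3.5, 9) contributes its full rectangle (area 375.00 mm²); the r=11.5 cylinder at (0, 11.5) contributes a regular 6-gon of circumradius 11.5 (area = (6/2)·11.500²·sin(360°/6) = 343.60 mm²); After the difference (first − rest): starting from the 14×5.5 cube (77.00 mm²), the 15×25 cube at (-3.5, 9) misses the remaining region (no effect); the r=11.5 cylinder at (0, 11.5) partially overlaps it — only the 27.29 mm² overlap (of its 343.60 mm²) is removed, clipping the outline — area = 49.71 mm². Overall, the cross-section is a single solid region. Net area = 49.71 mm².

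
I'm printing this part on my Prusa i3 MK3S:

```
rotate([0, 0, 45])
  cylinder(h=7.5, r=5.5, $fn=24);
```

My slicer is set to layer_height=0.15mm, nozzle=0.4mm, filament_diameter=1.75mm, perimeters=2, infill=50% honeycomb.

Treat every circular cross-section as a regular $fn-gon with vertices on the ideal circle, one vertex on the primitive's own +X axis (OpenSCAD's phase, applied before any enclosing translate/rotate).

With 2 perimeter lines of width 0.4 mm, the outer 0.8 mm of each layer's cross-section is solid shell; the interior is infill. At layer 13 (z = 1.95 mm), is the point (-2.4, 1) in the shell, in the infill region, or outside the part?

At z = 1.95 mm: the cylinder: section is a regular 24-gon, circumradius r=5.5; (rotated 45° about Z; rotation is an isometry so areas/perimeters/island counts are preserved). Overall, the cross-section is a single solid region. Undo the 45° rotation: the query point maps to (-0.990, 2.404) in the un-rotated model frame. The nearest boundary edge runs (-1.42, 5.31)→(-2.75, 4.76); distance from the point to it = 2.85 mm. The point is inside the cross-section and 2.85 mm from the nearest boundary — more than the 0.8 mm shell width (2 × 0.4), so it's in the infill interior.

infill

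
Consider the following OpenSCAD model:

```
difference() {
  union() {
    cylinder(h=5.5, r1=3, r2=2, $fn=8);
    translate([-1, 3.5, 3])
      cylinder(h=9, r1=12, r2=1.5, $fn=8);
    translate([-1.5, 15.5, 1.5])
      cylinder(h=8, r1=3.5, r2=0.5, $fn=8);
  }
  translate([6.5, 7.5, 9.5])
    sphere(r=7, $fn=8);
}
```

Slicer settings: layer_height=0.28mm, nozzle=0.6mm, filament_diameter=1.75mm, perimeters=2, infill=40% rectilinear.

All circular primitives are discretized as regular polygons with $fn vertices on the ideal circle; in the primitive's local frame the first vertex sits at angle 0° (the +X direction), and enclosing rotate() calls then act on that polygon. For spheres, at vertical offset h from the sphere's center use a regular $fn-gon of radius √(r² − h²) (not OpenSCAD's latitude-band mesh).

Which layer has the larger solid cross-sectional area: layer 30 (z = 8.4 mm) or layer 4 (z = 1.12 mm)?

Layer 30 (z = 8.4): the cone is absent (z outside [0, 5.5]); the cone at (-1, 3.5): at t=0.600 of its height the radius interpolates to r₁+(r₂−r₁)t = 5.700, giving a regular 8-gon of that circumradius (area = (8/2)·5.700²·sin(360°/8) = 91.90 mm²); the cone at (-1.5, 15.5) contributes a regular 8-gon of circumradius 0.912 (interpolated between r1=3.5 and r2=0.5 at t=0.863) (area = (8/2)·0.912²·sin(360°/8) = 2.36 mm²); Merging all regions: the 2 present regions are separate (no shared area or edge), so areas and boundary lengths simply add and each stays a separate island — area = 94.25 mm²; the sphere at (6.5, 7.5): section is a regular 8-gon, circumradius = √(r²−h²) = √(7²−1.1²) = 6.913 (area = (8/2)·6.913²·sin(360°/8) = 135.17 mm²); After the difference (first − rest): starting from the result so far (94.25 mm²), the r=7 sphere at (6.5, 7.5) partially overlaps it — only the 20.06 mm² overlap (of its 135.17 mm²) is removed, clipping the outline — area = 74.19 mm². So its area = 74.19 mm². Layer 4 (z = 1.12): the cone: at t=0.204 of its height the radius interpolates to r₁+(r₂−r₁)t = 2.796, giving a regular 8-gon of that circumradius (area = (8/2)·2.796²·sin(360°/8) = 22.12 mm²); the cone at (-1, 3.5) is absent (z outside [3, 12]); the cone at (-1.5, 15.5) is absent (z outside [1.5, 9.5]); Taking the union: only the cone is present, so the union is just that shape — area = 22.12 mm²; the sphere at (6.5, 7.5) is not intersected at this z (|z−center|=8.380 > r=7); Taking the first minus the rest: none of the subtracted shapes is present at this height, so that combined region is unchanged — area = 22.12 mm². So its area = 22.12 mm². Layer 30 is larger (74.19 vs 22.12 mm²).

layer 30 (z = 8.4 mm)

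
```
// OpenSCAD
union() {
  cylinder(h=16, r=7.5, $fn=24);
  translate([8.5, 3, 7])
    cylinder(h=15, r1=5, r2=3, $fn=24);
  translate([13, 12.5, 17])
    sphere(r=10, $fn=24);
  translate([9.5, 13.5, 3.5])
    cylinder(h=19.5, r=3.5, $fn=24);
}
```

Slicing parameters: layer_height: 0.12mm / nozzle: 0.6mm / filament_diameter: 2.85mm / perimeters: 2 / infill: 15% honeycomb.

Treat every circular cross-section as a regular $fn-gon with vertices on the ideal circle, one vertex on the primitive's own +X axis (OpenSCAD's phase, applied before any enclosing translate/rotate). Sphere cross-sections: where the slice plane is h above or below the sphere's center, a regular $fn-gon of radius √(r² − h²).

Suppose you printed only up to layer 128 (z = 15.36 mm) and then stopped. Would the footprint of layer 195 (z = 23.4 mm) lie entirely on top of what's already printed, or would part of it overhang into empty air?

Compare the two slices. At z = 15.36: the cylinder: section is a regular 24-gon, circumradius r=7.5 (area = (24/2)·7.500²·sin(360°/24) = 174.70 mm²); the cone at (8.5, 3) contributes a regular 24-gon of circumradius 3.885 (interpolated between r1=5 and r2=3 at t=0.557) (area = (24/2)·3.885²·sin(360°/24) = 46.89 mm²); the r=10 sphere at (13, 12.5) contributes a regular 24-gon of circumradius √(10²−1.64²) = 9.865 (area = (24/2)·9.865²·sin(360°/24) = 302.23 mm²); the cylinder at (9.5, 13.5): section is a regular 24-gon, circumradius r=3.5 (area = (24/2)·3.500²·sin(360°/24) = 38.05 mm²); Merging all regions: the regions partially overlap — summed areas 561.86 mm² minus the doubly-counted overlap 64.34 mm² gives 497.52 mm² — area = 497.52 mm². At z = 23.4: the cylinder does not reach this height (z outside [0, 16]); the cone at (8.5, 3) is absent (z outside [7, 22]); the sphere at (13, 12.5): section is a regular 24-gon, circumradius = √(r²−h²) = √(10²−6.4²) = 7.684 (area = (24/2)·7.684²·sin(360°/24) = 183.37 mm²); the cylinder at (9.5, 13.5) does not reach this height (z outside [3.5, 23]); Merging all regions: only the r=10 sphere at (13, 12.5) is present, so the union is just that shape — area = 183.37 mm². Checking containment: the cross-section at z = 23.4 is a subset of the cross-section at z = 15.36.

entirely on top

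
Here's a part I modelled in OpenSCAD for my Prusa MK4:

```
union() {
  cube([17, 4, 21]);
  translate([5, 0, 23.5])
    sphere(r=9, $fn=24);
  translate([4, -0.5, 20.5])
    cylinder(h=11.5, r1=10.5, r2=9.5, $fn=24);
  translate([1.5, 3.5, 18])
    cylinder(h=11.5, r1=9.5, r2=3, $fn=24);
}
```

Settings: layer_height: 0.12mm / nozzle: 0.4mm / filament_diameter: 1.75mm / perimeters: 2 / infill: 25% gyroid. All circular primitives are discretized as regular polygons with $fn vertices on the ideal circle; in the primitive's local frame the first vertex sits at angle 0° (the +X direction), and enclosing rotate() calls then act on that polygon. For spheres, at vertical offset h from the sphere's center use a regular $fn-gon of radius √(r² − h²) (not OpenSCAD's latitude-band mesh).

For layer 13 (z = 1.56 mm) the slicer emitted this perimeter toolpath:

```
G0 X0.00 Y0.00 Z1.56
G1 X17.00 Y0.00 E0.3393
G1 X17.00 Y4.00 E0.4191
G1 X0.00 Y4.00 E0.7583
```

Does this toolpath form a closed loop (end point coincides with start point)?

Start point (G0): (0.00, 0.00). End point (last G1): the path does not return to the start — open.

no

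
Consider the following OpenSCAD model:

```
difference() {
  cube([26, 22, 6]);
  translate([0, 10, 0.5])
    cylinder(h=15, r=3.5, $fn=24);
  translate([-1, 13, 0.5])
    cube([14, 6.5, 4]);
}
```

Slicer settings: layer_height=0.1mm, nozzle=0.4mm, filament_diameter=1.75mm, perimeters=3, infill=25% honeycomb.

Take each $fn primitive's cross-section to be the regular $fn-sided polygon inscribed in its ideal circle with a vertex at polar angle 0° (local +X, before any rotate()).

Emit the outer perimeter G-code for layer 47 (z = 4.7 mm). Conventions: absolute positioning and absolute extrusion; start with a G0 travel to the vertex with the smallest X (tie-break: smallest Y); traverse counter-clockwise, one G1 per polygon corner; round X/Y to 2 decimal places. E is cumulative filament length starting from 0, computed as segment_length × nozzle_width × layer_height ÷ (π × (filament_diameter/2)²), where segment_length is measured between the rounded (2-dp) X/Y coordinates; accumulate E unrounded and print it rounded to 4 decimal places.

G0 X0.00 Y0.00 Z4.70
G1 X26.00 Y0.00 E0.4324
G1 X26.00 Y22.00 E0.7982
G1 X0.00 Y22.00 E1.2306
G1 X0.00 Y13.50 E1.3720
G1 X0.91 Y13.38 E1.3872
G1 X1.75 Y13.03 E1.4024
G1 X2.47 Y12.47 E1.4175
G1 X3.03 Y11.75 E1.4327
G1 X3.38 Y10.91 E1.4478
G1 X3.50 Y10.00 E1.4631
G1 X3.38 Y9.09 E1.4784
G1 X3.03 Y8.25 E1.4935
G1 X2.47 Y7.53 E1.5087
G1 X1.75 Y6.97 E1.5238
G1 X0.91 Y6.62 E1.5390
G1 X0.00 Y6.50 E1.5542
G1 X0.00 Y0.00 E1.6623

At z = 4.7 mm: the cube (footprint 26×22) is included at this height; the cylinder at (0, 10): section is a regular 24-gon, circumradius r=3.5; the cube at (-1, 13) is absent (z outside [0.5, 4.5]); Subtracting the remaining from the first: starting from the 26×22 cube, the r=3.5 cylinder at (0, 10) partially overlaps it — only the 19.02 mm² overlap (of its 38.05 mm²) is removed, clipping the outline — 1 connected region. The outline is a single polygon with 17 vertices. Extrusion per mm of travel: 0.4 × 0.1 / (π × 0.875²) = 0.016630. Accumulating E over each segment gives final E = 1.6623.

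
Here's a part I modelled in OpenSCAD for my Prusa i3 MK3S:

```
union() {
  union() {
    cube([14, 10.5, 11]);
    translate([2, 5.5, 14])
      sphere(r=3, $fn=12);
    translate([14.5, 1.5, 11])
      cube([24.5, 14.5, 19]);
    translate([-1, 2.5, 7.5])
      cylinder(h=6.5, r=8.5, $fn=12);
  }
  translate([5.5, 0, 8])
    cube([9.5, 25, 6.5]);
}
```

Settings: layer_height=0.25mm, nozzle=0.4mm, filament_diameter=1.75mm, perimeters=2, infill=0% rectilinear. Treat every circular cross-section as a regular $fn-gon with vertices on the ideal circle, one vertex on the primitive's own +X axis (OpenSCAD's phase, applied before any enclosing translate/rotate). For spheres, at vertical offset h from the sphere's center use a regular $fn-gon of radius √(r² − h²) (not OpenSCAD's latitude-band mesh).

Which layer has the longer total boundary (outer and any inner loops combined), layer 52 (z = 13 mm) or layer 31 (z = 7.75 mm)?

Layer 52 (z = 13): the cube is not intersected at this z (z outside [0, 11]); the r=3 sphere at (2, 5.5) contributes a regular 12-gon of circumradius √(3²−1²) = 2.828 (perimeter = 2·12·2.828·sin(180°/12) = 17.57 mm); the 24.5×14.5 cube at (14.5, 1.5) contributes its full rectangle (perimeter 78.00 mm); the cylinder at (-1, 2.5): section is a regular 12-gon, circumradius r=8.5 (perimeter = 2·12·8.500·sin(180°/12) = 52.80 mm); Taking the union: the regions partially overlap (shared area 24.00 mm²), so the edge portions inside another operand are dropped and the merged outline is re-measured after clipping — boundary = 130.80 mm; the cube at (5.5, 0) is present — its section is the full 9.5×25 rectangle (perimeter 69.00 mm); Merging all regions: the regions partially overlap (shared area 17.86 mm²), so the edge portions inside another operand are dropped and the merged outline is re-measured after clipping — boundary = 152.65 mm. So its perimeter = 152.65 mm. Layer 31 (z = 7.75): the cube (footprint 14×10.5) is included at this height (perimeter 49.00 mm); the sphere at (2, 5.5) is absent (|z−center|=6.250 > r=3); the cube at (14.5, 1.5) is not intersected at this z (z outside [11, 30]); the r=8.5 cylinder at (-1, 2.5) contributes a regular 12-gon of circumradius 8.5 (perimeter = 2·12·8.500·sin(180°/12) = 52.80 mm); Merging all regions: the regions partially overlap (shared area 63.63 mm²), so the edge portions inside another operand are dropped and the merged outline is re-measured after clipping — boundary = 69.75 mm; the cube at (5.5, 0) does not reach this height (z outside [8, 14.5]); Taking the union: only that combined region is present, so the union is just that shape — boundary = 69.75 mm. So its perimeter = 69.75 mm. Layer 52 is larger (152.65 vs 69.75 mm).

layer 52 (z = 13 mm)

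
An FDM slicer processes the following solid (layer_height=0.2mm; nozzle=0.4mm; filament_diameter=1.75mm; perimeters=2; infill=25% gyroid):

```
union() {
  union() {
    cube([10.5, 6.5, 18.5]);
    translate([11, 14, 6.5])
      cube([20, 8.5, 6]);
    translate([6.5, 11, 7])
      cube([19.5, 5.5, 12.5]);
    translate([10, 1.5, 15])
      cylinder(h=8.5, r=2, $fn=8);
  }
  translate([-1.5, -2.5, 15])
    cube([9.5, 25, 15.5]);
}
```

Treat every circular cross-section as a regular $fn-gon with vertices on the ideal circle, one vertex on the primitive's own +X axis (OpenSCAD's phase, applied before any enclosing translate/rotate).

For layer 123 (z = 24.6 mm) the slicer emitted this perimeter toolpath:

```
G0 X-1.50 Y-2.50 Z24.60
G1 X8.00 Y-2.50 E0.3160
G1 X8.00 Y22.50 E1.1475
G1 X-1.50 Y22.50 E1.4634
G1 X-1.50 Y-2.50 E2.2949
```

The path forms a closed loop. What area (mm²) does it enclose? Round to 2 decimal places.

237.50 mm²

Apply the shoelace formula to the sequence of (X, Y) vertices; enclosed area = 237.50 mm².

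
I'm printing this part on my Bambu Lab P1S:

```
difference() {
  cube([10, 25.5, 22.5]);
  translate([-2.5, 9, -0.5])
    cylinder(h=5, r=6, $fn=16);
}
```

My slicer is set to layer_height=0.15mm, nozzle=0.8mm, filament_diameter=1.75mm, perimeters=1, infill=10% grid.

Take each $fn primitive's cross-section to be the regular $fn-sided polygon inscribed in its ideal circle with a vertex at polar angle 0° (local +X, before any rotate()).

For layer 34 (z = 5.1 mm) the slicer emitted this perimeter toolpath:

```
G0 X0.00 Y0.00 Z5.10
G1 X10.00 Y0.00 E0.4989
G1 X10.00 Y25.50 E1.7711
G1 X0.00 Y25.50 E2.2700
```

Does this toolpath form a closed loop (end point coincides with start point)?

Start point (G0): (0.00, 0.00). End point (last G1): the path does not return to the start — open.

no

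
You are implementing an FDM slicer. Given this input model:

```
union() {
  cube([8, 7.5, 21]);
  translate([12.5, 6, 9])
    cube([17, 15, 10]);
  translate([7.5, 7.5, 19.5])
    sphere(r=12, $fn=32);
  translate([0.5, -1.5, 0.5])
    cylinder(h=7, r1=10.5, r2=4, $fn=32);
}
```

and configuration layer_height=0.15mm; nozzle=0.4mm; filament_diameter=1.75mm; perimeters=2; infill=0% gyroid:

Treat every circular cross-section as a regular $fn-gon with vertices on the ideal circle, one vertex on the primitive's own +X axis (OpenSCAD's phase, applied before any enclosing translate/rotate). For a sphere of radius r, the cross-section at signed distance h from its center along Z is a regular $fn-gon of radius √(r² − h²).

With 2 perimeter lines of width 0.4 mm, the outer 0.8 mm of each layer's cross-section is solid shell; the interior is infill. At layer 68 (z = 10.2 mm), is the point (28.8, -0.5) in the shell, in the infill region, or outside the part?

outside

At z = 10.2 mm: the cube is present — its section is the full 8×7.5 rectangle; the cube at (12.5, 6) (footprint 17×15) is included at this height; the r=12 sphere at (7.5, 7.5) contributes a regular 32-gon of circumradius √(12²−9.3²) = 7.584; the cone at (0.5, -1.5) does not reach this height (z outside [0.5, 7.5]); Combining (union): the regions partially overlap (shared area 62.38 mm²), so overlapping operands fuse into one piece — 1 connected region. Overall, the cross-section is a single solid region. The nearest boundary edge runs (29.50, 6.00)→(14.93, 6.00); distance from the point to it = 6.50 mm. The point is not inside any of the regions above, so it lies outside the cross-section (6.50 mm from the nearest boundary).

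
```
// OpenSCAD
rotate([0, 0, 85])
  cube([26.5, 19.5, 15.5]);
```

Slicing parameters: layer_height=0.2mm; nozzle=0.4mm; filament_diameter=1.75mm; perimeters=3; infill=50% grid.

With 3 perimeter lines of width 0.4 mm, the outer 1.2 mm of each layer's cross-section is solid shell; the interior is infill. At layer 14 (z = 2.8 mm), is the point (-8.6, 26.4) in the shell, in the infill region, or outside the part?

shell

At z = 2.8 mm: the cube (footprint 26.5×19.5) is included at this height; (whole slice rotated 85° about Z — lengths, areas and connectivity unchanged). Overall, the cross-section is a single solid region. Undo the 85° rotation: the query point maps to (25.550, 10.868) in the un-rotated model frame. The nearest boundary edge runs (26.50, 0.00)→(26.50, 19.50); distance from the point to it = 0.95 mm. The point is inside the cross-section, 0.95 mm from the nearest boundary — within the 1.2 mm shell band (3 × 0.4).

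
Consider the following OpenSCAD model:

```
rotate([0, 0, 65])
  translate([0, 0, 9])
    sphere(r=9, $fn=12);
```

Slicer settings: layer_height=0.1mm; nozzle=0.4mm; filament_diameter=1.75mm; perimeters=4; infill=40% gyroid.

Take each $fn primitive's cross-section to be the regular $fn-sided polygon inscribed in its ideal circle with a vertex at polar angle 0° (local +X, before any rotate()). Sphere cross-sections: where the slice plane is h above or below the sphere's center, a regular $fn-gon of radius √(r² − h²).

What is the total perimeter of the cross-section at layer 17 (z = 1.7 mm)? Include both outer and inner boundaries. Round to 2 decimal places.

32.70 mm

At z = 1.7 mm: the sphere: section is a regular 12-gon, circumradius = √(r²−h²) = √(9²−7.3²) = 5.264 (perimeter = 2·12·5.264·sin(180°/12) = 32.70 mm); (rotated 65° about Z; rotation is an isometry so areas/perimeters/island counts are preserved). Overall, the cross-section is a single solid region. Total boundary length (outer) = 32.70 mm.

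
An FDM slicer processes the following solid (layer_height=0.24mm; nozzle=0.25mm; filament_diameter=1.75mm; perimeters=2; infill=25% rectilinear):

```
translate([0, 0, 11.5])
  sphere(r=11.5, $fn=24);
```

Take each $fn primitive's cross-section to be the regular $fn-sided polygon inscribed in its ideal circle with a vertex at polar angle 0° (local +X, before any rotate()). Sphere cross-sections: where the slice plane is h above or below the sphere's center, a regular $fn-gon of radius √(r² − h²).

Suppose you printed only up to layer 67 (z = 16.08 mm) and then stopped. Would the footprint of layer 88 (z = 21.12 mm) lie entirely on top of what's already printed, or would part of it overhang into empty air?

Compare the two slices. At z = 16.08: the r=11.5 sphere slices to a regular 24-gon of circumradius 10.549 (√(r²−h²) with h=4.58 from center) (area = (24/2)·10.549²·sin(360°/24) = 345.60 mm²). At z = 21.12: the sphere: section is a regular 24-gon, circumradius = √(r²−h²) = √(11.5²−9.62²) = 6.301 (area = (24/2)·6.301²·sin(360°/24) = 123.32 mm²). Checking containment: the cross-section at z = 21.12 is a subset of the cross-section at z = 16.08.

entirely on top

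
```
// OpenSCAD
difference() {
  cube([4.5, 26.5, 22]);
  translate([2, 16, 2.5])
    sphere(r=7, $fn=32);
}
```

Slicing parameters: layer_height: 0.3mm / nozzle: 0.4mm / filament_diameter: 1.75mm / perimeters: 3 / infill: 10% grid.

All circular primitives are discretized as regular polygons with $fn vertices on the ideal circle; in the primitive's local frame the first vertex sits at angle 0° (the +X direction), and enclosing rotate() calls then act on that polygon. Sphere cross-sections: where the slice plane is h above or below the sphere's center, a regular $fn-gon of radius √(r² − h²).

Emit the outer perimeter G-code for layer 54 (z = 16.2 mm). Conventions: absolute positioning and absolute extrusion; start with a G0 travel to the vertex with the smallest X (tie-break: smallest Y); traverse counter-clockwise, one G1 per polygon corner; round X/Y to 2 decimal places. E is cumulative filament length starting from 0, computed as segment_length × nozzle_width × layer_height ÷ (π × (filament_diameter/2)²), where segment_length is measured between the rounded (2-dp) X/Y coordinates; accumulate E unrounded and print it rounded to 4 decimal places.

G0 X0.00 Y0.00 Z16.20
G1 X4.50 Y0.00 E0.2245
G1 X4.50 Y26.50 E1.5466
G1 X0.00 Y26.50 E1.7711
G1 X0.00 Y0.00 E3.0932

At z = 16.2 mm: the 4.5×26.5 cube contributes its full rectangle; the sphere at (2, 16) does not reach this height (|z−center|=13.700 > r=7); After the difference (first − rest): none of the subtracted shapes is present at this height, so the 4.5×26.5 cube is unchanged — 1 connected region. The outline is a single polygon with 4 vertices. Extrusion per mm of travel: 0.4 × 0.3 / (π × 0.875²) = 0.049890. Accumulating E over each segment gives final E = 3.0932.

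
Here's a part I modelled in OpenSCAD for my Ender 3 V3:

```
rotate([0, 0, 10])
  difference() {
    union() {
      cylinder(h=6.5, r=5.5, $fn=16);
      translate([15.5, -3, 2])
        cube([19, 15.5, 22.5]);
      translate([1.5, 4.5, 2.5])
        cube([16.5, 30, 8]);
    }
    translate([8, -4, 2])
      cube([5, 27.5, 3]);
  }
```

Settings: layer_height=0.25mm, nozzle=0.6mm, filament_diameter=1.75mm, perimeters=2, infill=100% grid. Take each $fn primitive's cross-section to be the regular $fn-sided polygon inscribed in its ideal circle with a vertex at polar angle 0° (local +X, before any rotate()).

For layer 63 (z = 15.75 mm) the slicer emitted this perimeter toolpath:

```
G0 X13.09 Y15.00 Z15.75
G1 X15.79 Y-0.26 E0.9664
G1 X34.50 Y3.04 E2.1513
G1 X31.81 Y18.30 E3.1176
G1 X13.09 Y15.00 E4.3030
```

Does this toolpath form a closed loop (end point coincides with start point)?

Start point (G0): (13.09, 15.00). End point (last G1): the path returns to the start — closed.

yes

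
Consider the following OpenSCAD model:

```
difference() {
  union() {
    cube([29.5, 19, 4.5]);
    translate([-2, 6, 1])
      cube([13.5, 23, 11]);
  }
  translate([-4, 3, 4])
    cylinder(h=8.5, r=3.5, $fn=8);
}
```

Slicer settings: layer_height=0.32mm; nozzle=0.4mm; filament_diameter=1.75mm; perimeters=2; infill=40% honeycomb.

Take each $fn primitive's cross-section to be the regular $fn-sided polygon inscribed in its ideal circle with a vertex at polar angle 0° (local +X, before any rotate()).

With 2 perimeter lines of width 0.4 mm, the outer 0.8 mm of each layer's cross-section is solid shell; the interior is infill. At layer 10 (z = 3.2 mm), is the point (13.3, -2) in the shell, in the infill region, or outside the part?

At z = 3.2 mm: the cube (footprint 29.5×19) is included at this height; the cube at (-2, 6) is present — its section is the full 13.5×23 rectangle; Taking the union: the regions partially overlap (shared area 149.50 mm²), so overlapping operands fuse into one piece — 1 connected region; the cylinder at (-4, 3) does not reach this height (z outside [4, 12.5]); After the difference (first − rest): none of the subtracted shapes is present at this height, so the result so far is unchanged — 1 connected region. Overall, the cross-section is a single solid region. The nearest boundary edge runs (29.50, 0.00)→(0.00, 0.00); distance from the point to it = 2.00 mm. The point is not inside any of the regions above, so it lies outside the cross-section (2.00 mm from the nearest boundary).

outside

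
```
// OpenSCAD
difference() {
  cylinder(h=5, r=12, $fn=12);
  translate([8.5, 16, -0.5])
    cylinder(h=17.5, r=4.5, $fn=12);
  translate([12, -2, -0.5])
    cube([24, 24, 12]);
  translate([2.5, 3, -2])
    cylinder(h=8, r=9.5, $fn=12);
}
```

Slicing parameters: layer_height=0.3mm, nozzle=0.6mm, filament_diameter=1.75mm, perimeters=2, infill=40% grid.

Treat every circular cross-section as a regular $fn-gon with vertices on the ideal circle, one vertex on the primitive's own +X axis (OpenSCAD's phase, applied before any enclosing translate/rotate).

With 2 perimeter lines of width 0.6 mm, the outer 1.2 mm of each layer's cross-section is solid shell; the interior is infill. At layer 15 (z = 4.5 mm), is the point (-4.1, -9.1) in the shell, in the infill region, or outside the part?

infill

At z = 4.5 mm: the r=12 cylinder gives a regular 12-gon of circumradius 12 (constant along its height); the cylinder at (8.5, 16): section is a regular 12-gon, circumradius r=4.5; the 24×24 cube at (12, -2) contributes its full rectangle; the r=9.5 cylinder at (2.5, 3) contributes a regular 12-gon of circumradius 9.5; Taking the first minus the rest: starting from the r=12 cylinder, the r=4.5 cylinder at (8.5, 16) misses the remaining region (no effect); the 24×24 cube at (12, -2) misses the remaining region (no effect); the r=9.5 cylinder at (2.5, 3) partially overlaps it — only the 252.73 mm² overlap (of its 270.75 mm²) is removed, clipping the outline — 1 connected region. Overall, the cross-section is a single solid region. The nearest boundary edge runs (-0.00, -12.00)→(-6.00, -10.39); distance from the point to it = 1.74 mm. The point is inside the cross-section and 1.74 mm from the nearest boundary — more than the 1.2 mm shell width (2 × 0.6), so it's in the infill interior.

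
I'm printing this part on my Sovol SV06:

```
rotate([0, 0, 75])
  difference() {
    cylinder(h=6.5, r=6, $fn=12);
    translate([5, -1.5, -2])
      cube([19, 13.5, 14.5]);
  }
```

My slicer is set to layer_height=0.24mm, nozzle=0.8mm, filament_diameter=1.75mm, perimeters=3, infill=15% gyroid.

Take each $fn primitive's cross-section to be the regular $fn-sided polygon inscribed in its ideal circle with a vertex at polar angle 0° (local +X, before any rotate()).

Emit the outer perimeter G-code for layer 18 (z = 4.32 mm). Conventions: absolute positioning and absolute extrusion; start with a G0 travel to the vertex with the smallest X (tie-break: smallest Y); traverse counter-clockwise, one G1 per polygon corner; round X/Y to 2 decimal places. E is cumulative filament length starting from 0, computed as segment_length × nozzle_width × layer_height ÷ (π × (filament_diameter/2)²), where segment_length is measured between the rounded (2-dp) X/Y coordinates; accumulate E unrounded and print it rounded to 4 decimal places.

G0 X-5.80 Y-1.55 Z4.32
G1 X-4.24 Y-4.24 E0.2482
G1 X-1.55 Y-5.80 E0.4964
G1 X1.55 Y-5.80 E0.7439
G1 X4.24 Y-4.24 E0.9921
G1 X5.80 Y-1.55 E1.2403
G1 X5.80 Y1.55 E1.4878
G1 X4.24 Y4.24 E1.7360
G1 X2.90 Y5.02 E1.8598
G1 X2.74 Y4.44 E1.9078
G1 X-1.79 Y5.66 E2.2823
G1 X-4.24 Y4.24 E2.5084
G1 X-5.80 Y1.55 E2.7566
G1 X-5.80 Y-1.55 E3.0040

At z = 4.32 mm: the r=6 cylinder contributes a regular 12-gon of circumradius 6; the 19×13.5 cube at (5, -1.5) contributes its full rectangle; Taking the first minus the rest: starting from the r=6 cylinder, the 19×13.5 cube at (5, -1.5) partially overlaps it — only the 3.01 mm² overlap (of its 256.50 mm²) is removed, clipping the outline — 1 connected region; (rotated 75° about Z; rotation is an isometry so areas/perimeters/island counts are preserved). The outline is a single polygon with 13 vertices. Extrusion per mm of travel: 0.8 × 0.24 / (π × 0.875²) = 0.079824. Accumulating E over each segment gives final E = 3.0040.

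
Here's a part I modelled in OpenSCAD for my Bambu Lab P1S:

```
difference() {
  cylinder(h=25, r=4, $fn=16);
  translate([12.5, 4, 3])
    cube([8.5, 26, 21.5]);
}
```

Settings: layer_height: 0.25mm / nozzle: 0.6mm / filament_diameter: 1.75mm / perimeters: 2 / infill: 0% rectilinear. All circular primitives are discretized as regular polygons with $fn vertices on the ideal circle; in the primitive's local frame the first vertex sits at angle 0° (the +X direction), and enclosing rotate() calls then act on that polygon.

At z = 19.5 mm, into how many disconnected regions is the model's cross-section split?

At z = 19.5 mm: the r=4 cylinder gives a regular 16-gon of circumradius 4 (constant along its height); the 8.5×26 cube at (12.5, 4) contributes its full rectangle; Taking the first minus the rest: starting from the r=4 cylinder, the 8.5×26 cube at (12.5, 4) misses the remaining region (no effect) — 1 connected region. The result has 1 disconnected region.

1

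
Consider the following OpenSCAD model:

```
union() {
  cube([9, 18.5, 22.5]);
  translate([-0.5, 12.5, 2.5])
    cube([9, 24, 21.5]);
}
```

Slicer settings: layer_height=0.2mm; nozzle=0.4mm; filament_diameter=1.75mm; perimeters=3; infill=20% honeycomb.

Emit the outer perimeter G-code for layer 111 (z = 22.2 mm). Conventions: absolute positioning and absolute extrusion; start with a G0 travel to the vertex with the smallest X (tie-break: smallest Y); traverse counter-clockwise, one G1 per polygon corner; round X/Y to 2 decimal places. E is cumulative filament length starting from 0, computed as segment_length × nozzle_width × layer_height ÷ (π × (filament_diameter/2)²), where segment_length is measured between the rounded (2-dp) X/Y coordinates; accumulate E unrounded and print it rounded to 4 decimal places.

At z = 22.2 mm: the cube (footprint 9×18.5) is included at this height; the cube at (-0.5, 12.5) (footprint 9×24) is included at this height; Taking the union: the regions partially overlap (shared area 51.00 mm²), so overlapping operands fuse into one piece — 1 connected region. The outline is a single polygon with 8 vertices. Extrusion per mm of travel: 0.4 × 0.2 / (π × 0.875²) = 0.033260. Accumulating E over each segment gives final E = 3.0599.

G0 X-0.50 Y12.50 Z22.20
G1 X0.00 Y12.50 E0.0166
G1 X0.00 Y0.00 E0.4324
G1 X9.00 Y0.00 E0.7317
G1 X9.00 Y18.50 E1.3470
G1 X8.50 Y18.50 E1.3637
G1 X8.50 Y36.50 E1.9623
G1 X-0.50 Y36.50 E2.2617
G1 X-0.50 Y12.50 E3.0599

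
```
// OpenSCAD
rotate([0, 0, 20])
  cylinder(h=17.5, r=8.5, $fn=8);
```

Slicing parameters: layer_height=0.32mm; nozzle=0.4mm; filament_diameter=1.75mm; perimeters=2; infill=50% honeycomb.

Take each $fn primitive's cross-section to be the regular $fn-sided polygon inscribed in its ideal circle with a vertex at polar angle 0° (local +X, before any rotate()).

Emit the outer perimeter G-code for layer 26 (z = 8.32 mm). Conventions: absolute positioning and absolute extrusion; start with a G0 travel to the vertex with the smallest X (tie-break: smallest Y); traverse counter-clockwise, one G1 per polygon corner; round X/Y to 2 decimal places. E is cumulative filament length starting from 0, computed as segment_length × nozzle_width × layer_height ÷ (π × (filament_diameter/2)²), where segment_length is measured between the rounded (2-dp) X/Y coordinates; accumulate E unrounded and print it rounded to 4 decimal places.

At z = 8.32 mm: the cylinder: section is a regular 8-gon, circumradius r=8.5; (rotated 20° about Z; rotation is an isometry so areas/perimeters/island counts are preserved). The outline is a single polygon with 8 vertices. Extrusion per mm of travel: 0.4 × 0.32 / (π × 0.875²) = 0.053216. Accumulating E over each segment gives final E = 2.7695.

G0 X-7.99 Y-2.91 Z8.32
G1 X-3.59 Y-7.70 E0.3461
G1 X2.91 Y-7.99 E0.6924
G1 X7.70 Y-3.59 E1.0385
G1 X7.99 Y2.91 E1.3848
G1 X3.59 Y7.70 E1.7309
G1 X-2.91 Y7.99 E2.0771
G1 X-7.70 Y3.59 E2.4233
G1 X-7.99 Y-2.91 E2.7695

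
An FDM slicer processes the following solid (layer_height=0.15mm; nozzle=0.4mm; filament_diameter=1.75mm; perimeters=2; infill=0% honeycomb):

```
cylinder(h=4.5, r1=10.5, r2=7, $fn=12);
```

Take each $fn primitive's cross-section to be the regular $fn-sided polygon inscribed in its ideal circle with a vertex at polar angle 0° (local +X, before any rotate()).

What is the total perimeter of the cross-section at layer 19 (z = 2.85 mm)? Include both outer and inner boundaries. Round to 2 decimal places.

51.45 mm

At z = 2.85 mm: the cone contributes a regular 12-gon of circumradius 8.283 (interpolated between r1=10.5 and r2=7 at t=0.633) (perimeter = 2·12·8.283·sin(180°/12) = 51.45 mm). Overall, the cross-section is a single solid region. Total boundary length (outer) = 51.45 mm.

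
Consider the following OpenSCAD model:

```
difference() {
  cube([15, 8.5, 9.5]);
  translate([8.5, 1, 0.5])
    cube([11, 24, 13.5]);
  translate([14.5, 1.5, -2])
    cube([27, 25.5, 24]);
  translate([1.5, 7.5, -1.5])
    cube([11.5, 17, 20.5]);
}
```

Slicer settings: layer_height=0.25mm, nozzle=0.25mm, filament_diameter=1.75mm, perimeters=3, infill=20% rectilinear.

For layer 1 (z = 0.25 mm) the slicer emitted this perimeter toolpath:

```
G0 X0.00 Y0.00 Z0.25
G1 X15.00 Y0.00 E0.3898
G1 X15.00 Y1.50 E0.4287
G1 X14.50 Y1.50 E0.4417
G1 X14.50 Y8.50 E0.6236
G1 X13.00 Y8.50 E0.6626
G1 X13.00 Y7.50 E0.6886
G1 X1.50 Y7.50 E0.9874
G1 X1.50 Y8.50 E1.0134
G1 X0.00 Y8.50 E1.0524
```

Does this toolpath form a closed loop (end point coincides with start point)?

Start point (G0): (0.00, 0.00). End point (last G1): the path does not return to the start — open.

no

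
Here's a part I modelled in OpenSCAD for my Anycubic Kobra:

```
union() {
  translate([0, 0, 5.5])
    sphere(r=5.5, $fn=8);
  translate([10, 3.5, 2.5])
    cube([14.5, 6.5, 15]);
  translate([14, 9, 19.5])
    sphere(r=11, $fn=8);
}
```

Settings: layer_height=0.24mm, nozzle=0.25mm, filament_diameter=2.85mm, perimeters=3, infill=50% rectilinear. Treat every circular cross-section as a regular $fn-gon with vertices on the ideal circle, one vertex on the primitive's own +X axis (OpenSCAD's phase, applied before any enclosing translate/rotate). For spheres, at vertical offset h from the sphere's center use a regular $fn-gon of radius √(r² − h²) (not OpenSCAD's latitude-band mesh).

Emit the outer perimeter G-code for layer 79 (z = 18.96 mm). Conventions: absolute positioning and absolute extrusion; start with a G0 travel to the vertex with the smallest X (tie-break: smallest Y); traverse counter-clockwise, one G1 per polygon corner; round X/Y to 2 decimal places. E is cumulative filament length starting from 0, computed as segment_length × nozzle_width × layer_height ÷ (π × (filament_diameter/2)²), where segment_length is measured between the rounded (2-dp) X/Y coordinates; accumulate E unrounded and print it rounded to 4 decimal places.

At z = 18.96 mm: the sphere does not reach this height (|z−center|=13.460 > r=5.5); the cube at (10, 3.5) is absent (z outside [2.5, 17.5]); the r=11 sphere at (14, 9) slices to a regular 8-gon of circumradius 10.987 (√(r²−h²) with h=0.54 from center); Combining (union): only the r=11 sphere at (14, 9) is present, so the union is just that shape — 1 connected region. The outline is a single polygon with 8 vertices. Extrusion per mm of travel: 0.25 × 0.24 / (π × 1.425²) = 0.009405. Accumulating E over each segment gives final E = 0.6328.

G0 X3.01 Y9.00 Z18.96
G1 X6.23 Y1.23 E0.0791
G1 X14.00 Y-1.99 E0.1582
G1 X21.77 Y1.23 E0.2373
G1 X24.99 Y9.00 E0.3164
G1 X21.77 Y16.77 E0.3955
G1 X14.00 Y19.99 E0.4746
G1 X6.23 Y16.77 E0.5537
G1 X3.01 Y9.00 E0.6328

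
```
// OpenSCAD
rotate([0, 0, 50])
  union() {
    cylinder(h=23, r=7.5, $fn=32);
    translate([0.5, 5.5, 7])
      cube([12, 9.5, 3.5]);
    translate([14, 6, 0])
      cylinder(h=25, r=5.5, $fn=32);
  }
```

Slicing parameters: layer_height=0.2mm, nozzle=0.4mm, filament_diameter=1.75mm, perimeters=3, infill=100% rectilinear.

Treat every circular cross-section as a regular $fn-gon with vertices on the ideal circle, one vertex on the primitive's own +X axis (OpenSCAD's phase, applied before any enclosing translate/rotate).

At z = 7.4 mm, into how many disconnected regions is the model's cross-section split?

At z = 7.4 mm: the cylinder: section is a regular 32-gon, circumradius r=7.5; the 12×9.5 cube at (0.5, 5.5) contributes its full rectangle; the r=5.5 cylinder at (14, 6) contributes a regular 32-gon of circumradius 5.5; Combining (union): the regions partially overlap (shared area 23.35 mm²), so overlapping operands fuse into one piece — 1 connected region; (whole slice rotated 50° about Z — lengths, areas and connectivity unchanged). The result has 1 disconnected region.

1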